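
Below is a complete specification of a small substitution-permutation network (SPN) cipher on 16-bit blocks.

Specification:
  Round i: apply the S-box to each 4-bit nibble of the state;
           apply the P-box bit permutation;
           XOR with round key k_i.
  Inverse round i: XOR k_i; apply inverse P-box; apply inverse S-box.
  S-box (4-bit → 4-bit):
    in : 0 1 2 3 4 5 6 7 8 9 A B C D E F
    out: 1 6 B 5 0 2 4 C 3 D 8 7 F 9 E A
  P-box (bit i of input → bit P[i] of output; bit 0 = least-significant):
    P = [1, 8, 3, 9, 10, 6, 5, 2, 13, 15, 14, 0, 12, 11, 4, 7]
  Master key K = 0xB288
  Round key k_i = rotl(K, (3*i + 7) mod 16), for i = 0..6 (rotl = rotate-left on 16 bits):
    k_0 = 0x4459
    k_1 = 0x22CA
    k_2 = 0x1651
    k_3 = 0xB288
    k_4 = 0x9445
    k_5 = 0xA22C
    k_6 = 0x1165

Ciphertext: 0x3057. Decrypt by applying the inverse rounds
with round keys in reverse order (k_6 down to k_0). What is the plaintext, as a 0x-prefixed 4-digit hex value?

s_0 = ciphertext = 0x3057
s_1 = InvRound(s_0, k_6) = 0x6068
s_2 = InvRound(s_1, k_5) = 0x41FA
s_3 = InvRound(s_2, k_4) = 0x9E9B
s_4 = InvRound(s_3, k_3) = 0x1D00
s_5 = InvRound(s_4, k_2) = 0x1A5F
s_6 = InvRound(s_5, k_1) = 0xCDA4
s_7 = InvRound(s_6, k_0) = 0xEFE1

0xEFE1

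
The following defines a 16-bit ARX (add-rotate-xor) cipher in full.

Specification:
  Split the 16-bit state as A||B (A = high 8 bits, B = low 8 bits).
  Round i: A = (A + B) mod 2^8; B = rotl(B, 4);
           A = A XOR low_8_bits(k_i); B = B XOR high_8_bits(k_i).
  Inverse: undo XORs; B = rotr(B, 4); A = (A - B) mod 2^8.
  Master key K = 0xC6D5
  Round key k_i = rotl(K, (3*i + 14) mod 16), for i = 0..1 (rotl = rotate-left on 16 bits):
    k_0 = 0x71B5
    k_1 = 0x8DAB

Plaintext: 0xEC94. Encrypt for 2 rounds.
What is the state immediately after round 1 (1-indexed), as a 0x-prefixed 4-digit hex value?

0x3538

s_0 = plaintext = 0xEC94
s_1 = Round(s_0, k_0) = 0x3538
s_2 = Round(s_1, k_1) = 0xC60E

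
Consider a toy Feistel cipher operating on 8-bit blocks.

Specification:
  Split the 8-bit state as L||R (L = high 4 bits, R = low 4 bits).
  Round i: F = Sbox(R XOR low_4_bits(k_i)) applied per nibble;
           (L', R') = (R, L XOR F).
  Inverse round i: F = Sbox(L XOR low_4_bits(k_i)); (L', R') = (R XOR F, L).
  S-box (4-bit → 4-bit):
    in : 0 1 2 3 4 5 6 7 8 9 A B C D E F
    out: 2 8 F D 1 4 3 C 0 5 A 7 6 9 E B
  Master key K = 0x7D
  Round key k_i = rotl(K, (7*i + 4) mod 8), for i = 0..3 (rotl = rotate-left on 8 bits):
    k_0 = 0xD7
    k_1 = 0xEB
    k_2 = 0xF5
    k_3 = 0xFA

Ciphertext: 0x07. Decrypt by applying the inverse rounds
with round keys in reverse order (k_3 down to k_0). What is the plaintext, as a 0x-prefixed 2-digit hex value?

0x9A

s_0 = ciphertext = 0x07
s_1 = InvRound(s_0, k_3) = 0xD0
s_2 = InvRound(s_1, k_2) = 0x0D
s_3 = InvRound(s_2, k_1) = 0xA0
s_4 = InvRound(s_3, k_0) = 0x9A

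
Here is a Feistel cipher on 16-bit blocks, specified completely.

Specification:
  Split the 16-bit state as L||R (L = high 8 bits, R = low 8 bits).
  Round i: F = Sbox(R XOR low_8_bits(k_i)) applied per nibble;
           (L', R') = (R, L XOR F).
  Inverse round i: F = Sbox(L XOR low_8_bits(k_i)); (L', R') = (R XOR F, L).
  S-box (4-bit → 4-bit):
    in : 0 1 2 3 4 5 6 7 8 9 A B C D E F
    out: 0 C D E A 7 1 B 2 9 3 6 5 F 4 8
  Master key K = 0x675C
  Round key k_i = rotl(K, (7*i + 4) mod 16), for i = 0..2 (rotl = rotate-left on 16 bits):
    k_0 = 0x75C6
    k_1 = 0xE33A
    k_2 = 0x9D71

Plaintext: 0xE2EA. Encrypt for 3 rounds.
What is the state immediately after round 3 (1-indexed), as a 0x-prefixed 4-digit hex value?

0xE5AD

s_0 = plaintext = 0xE2EA
s_1 = Round(s_0, k_0) = 0xEA37
s_2 = Round(s_1, k_1) = 0x37E5
s_3 = Round(s_2, k_2) = 0xE5AD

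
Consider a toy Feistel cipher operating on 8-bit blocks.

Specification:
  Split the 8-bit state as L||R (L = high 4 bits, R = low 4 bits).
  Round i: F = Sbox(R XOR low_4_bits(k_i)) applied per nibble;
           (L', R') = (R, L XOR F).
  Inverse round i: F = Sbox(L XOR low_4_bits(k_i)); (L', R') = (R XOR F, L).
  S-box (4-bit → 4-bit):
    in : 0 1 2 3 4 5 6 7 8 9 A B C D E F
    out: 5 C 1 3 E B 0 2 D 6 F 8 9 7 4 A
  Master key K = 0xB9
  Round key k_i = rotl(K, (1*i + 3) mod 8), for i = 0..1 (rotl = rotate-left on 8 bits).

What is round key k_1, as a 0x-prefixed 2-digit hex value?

0x9B

K = 0xB9
k_0 = rotl(K, (1*0+3) mod 8) = rotl(K, 3) = 0xCD
k_1 = rotl(K, (1*1+3) mod 8) = rotl(K, 4) = 0x9B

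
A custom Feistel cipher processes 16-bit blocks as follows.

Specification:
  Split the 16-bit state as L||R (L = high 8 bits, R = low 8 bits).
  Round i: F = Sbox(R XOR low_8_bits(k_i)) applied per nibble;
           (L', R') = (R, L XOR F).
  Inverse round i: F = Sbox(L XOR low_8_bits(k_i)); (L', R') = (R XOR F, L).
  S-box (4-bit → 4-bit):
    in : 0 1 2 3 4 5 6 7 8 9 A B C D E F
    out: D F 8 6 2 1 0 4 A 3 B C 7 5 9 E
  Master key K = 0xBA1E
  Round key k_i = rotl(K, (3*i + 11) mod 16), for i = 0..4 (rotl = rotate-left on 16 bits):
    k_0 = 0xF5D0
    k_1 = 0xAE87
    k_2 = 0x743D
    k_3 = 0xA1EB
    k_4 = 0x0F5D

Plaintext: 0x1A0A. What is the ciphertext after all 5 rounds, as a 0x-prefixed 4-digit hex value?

0xD3CC

s_0 = plaintext = 0x1A0A
s_1 = Round(s_0, k_0) = 0x0A41
s_2 = Round(s_1, k_1) = 0x417A
s_3 = Round(s_2, k_2) = 0x7A65
s_4 = Round(s_3, k_3) = 0x65D3
s_5 = Round(s_4, k_4) = 0xD3CC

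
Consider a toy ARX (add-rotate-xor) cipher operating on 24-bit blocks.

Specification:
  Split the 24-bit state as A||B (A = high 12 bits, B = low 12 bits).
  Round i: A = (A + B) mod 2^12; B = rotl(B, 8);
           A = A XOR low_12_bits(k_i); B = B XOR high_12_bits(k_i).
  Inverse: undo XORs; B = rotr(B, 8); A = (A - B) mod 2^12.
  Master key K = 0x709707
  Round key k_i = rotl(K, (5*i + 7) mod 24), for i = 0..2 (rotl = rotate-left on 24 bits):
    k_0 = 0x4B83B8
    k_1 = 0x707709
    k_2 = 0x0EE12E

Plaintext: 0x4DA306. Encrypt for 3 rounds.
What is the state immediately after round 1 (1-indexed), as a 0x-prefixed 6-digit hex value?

0x458288

s_0 = plaintext = 0x4DA306
s_1 = Round(s_0, k_0) = 0x458288
s_2 = Round(s_1, k_1) = 0x1E9F2F
s_3 = Round(s_2, k_2) = 0x036F1C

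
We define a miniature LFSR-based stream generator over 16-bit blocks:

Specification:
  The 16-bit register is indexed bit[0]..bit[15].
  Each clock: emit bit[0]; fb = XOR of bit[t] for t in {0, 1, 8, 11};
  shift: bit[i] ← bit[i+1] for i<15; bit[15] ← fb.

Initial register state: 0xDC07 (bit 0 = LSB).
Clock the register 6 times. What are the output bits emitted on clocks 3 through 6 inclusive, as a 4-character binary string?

1000

reg_0 = 0xDC07
clock 1: out=1, reg = 0xEE03
clock 2: out=1, reg = 0xF701
clock 3: out=1, reg = 0x7B80
clock 4: out=0, reg = 0x3DC0
clock 5: out=0, reg = 0x1EE0
clock 6: out=0, reg = 0x8F70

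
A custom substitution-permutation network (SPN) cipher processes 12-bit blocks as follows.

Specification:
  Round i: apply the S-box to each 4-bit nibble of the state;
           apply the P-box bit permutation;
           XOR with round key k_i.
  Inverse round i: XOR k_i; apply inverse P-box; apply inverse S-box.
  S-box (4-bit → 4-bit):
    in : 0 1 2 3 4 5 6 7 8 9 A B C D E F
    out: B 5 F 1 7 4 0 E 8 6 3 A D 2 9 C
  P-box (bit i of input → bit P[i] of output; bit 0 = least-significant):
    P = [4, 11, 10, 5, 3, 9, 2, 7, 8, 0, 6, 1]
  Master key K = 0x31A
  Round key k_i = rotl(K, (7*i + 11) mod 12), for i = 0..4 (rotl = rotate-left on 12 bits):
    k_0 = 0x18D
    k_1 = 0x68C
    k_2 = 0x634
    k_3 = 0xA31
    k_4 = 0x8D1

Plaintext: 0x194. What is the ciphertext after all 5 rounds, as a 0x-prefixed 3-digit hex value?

0x353

s_0 = plaintext = 0x194
s_1 = Round(s_0, k_0) = 0xED9
s_2 = Round(s_1, k_1) = 0x98E
s_3 = Round(s_2, k_2) = 0x6C5
s_4 = Round(s_3, k_3) = 0xEBD
s_5 = Round(s_4, k_4) = 0x353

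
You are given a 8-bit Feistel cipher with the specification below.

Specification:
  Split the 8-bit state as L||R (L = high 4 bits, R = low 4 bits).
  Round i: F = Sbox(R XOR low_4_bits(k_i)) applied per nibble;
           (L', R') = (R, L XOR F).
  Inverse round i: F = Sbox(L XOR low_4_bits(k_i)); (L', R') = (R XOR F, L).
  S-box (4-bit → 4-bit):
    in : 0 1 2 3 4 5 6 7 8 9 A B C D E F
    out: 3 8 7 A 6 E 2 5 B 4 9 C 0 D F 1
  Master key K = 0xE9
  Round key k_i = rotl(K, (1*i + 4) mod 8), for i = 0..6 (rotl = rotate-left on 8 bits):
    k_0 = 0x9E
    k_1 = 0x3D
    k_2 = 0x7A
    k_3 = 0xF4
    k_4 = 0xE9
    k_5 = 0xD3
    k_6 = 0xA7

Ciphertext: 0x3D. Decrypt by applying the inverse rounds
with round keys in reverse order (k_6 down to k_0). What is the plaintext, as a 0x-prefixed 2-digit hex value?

0x71

s_0 = ciphertext = 0x3D
s_1 = InvRound(s_0, k_6) = 0xB3
s_2 = InvRound(s_1, k_5) = 0x8B
s_3 = InvRound(s_2, k_4) = 0x38
s_4 = InvRound(s_3, k_3) = 0xD3
s_5 = InvRound(s_4, k_2) = 0x6D
s_6 = InvRound(s_5, k_1) = 0x16
s_7 = InvRound(s_6, k_0) = 0x71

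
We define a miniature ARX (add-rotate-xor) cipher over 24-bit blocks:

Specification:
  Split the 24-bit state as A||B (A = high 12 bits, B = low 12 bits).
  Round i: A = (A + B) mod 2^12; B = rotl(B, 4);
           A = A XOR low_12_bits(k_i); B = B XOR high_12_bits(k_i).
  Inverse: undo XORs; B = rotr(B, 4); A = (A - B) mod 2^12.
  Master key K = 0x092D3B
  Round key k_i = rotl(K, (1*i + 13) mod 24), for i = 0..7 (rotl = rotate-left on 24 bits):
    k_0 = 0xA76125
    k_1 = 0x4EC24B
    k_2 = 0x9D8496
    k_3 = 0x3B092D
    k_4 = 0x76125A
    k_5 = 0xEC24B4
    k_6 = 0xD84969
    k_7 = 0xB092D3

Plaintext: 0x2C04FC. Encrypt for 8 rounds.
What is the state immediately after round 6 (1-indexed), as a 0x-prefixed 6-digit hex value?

0xCF4DA9

s_0 = plaintext = 0x2C04FC
s_1 = Round(s_0, k_0) = 0x6995B2
s_2 = Round(s_1, k_1) = 0xE00FC9
s_3 = Round(s_2, k_2) = 0x95F547
s_4 = Round(s_3, k_3) = 0x78B7C5
s_5 = Round(s_4, k_4) = 0xD0AB36
s_6 = Round(s_5, k_5) = 0xCF4DA9
s_7 = Round(s_6, k_6) = 0x3F4719
s_8 = Round(s_7, k_7) = 0x9DEA9E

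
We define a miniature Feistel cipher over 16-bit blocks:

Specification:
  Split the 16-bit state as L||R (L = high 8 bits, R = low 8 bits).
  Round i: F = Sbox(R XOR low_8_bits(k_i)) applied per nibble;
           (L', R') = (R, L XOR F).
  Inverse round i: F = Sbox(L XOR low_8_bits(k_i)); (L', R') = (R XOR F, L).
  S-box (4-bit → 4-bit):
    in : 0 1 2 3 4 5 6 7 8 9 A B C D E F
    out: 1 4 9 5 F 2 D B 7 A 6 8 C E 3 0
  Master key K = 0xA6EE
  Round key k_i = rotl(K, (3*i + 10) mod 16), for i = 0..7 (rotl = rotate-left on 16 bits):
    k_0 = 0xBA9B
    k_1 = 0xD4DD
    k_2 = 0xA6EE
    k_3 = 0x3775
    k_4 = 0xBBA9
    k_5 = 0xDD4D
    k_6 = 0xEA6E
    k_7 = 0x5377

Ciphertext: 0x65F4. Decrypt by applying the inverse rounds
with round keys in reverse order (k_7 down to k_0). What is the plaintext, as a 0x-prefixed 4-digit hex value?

s_0 = ciphertext = 0x65F4
s_1 = InvRound(s_0, k_7) = 0xBD65
s_2 = InvRound(s_1, k_6) = 0x80BD
s_3 = InvRound(s_2, k_5) = 0x7380
s_4 = InvRound(s_3, k_4) = 0x6673
s_5 = InvRound(s_4, k_3) = 0x3666
s_6 = InvRound(s_5, k_2) = 0x8136
s_7 = InvRound(s_6, k_1) = 0x1A81
s_8 = InvRound(s_7, k_0) = 0xF51A

0xF51A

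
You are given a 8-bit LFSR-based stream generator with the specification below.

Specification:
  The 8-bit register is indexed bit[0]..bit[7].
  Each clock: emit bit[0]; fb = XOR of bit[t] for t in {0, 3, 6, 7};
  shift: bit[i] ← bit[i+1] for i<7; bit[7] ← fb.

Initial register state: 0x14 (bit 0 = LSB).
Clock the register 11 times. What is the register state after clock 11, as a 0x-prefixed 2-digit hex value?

0x95

reg_0 = 0x14
clock 1: out=0, reg = 0x0A
clock 2: out=0, reg = 0x85
clock 3: out=1, reg = 0x42
clock 4: out=0, reg = 0xA1
clock 5: out=1, reg = 0x50
clock 6: out=0, reg = 0xA8
clock 7: out=0, reg = 0x54
clock 8: out=0, reg = 0xAA
clock 9: out=0, reg = 0x55
clock 10: out=1, reg = 0x2A
clock 11: out=0, reg = 0x95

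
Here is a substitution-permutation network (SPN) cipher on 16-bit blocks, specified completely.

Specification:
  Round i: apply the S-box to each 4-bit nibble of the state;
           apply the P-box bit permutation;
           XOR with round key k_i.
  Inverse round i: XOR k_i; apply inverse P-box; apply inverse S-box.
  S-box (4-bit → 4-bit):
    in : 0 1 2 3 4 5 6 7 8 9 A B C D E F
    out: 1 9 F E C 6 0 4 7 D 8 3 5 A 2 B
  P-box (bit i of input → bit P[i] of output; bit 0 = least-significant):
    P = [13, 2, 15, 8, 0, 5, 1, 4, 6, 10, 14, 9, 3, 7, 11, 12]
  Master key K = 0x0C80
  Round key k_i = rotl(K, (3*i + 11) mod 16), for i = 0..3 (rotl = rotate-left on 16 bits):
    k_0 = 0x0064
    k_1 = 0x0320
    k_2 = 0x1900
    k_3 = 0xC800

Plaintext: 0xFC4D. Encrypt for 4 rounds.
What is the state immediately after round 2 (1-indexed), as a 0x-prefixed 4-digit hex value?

s_0 = plaintext = 0xFC4D
s_1 = Round(s_0, k_0) = 0x51BA
s_2 = Round(s_1, k_1) = 0x08C1
s_3 = Round(s_2, k_2) = 0x7C4B
s_4 = Round(s_3, k_3) = 0xA056

0x08C1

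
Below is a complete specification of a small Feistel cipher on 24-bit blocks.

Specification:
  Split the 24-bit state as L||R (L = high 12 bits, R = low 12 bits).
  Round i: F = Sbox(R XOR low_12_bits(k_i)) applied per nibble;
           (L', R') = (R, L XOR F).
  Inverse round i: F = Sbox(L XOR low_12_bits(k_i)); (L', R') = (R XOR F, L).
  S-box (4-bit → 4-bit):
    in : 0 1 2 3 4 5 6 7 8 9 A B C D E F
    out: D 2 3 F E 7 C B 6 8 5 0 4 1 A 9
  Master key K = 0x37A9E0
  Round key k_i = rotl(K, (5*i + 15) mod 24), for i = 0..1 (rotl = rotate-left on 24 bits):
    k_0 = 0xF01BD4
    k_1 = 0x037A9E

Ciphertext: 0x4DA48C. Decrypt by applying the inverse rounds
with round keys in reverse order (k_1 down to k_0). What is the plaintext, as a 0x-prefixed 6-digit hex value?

0x3D6E62

s_0 = ciphertext = 0x4DA48C
s_1 = InvRound(s_0, k_1) = 0xE624DA
s_2 = InvRound(s_1, k_0) = 0x3D6E62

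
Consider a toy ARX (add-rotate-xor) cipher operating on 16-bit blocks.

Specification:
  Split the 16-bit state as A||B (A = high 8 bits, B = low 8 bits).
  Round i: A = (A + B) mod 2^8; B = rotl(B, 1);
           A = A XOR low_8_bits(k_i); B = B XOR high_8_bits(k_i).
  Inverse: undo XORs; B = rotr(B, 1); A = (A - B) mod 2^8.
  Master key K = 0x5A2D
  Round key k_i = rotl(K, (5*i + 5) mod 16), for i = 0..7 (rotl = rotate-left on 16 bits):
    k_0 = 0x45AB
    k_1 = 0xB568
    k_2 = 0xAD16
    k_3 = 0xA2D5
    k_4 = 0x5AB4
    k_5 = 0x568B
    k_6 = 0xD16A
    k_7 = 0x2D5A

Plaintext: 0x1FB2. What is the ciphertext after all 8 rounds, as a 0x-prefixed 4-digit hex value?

s_0 = plaintext = 0x1FB2
s_1 = Round(s_0, k_0) = 0x7A20
s_2 = Round(s_1, k_1) = 0xF2F5
s_3 = Round(s_2, k_2) = 0xF146
s_4 = Round(s_3, k_3) = 0xE22E
s_5 = Round(s_4, k_4) = 0xA406
s_6 = Round(s_5, k_5) = 0x215A
s_7 = Round(s_6, k_6) = 0x1165
s_8 = Round(s_7, k_7) = 0x2CE7

0x2CE7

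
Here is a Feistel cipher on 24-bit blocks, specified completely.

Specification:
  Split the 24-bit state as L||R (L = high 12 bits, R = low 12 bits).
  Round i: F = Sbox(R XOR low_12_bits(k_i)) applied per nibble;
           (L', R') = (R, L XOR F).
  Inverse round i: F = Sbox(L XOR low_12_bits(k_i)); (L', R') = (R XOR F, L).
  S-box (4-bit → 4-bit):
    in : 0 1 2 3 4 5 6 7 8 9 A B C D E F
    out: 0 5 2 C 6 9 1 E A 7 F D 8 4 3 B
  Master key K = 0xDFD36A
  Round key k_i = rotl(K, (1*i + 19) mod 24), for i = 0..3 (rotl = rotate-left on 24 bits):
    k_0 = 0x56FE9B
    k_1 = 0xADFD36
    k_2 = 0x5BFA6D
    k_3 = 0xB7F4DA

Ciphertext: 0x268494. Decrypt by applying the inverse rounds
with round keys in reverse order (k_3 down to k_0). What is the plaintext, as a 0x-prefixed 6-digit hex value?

0xD803AA

s_0 = ciphertext = 0x268494
s_1 = InvRound(s_0, k_3) = 0x546268
s_2 = InvRound(s_1, k_2) = 0x945546
s_3 = InvRound(s_2, k_1) = 0x3AA945
s_4 = InvRound(s_3, k_0) = 0xD803AA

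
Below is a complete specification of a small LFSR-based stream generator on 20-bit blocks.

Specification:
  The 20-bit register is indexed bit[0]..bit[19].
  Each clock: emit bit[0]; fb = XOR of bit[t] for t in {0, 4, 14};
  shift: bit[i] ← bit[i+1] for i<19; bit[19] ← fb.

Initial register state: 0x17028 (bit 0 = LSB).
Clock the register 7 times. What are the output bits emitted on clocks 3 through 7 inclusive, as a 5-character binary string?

01010

reg_0 = 0x17028
clock 1: out=0, reg = 0x8B814
clock 2: out=0, reg = 0xC5C0A
clock 3: out=0, reg = 0xE2E05
clock 4: out=1, reg = 0xF1702
clock 5: out=0, reg = 0x78B81
clock 6: out=1, reg = 0xBC5C0
clock 7: out=0, reg = 0xDE2E0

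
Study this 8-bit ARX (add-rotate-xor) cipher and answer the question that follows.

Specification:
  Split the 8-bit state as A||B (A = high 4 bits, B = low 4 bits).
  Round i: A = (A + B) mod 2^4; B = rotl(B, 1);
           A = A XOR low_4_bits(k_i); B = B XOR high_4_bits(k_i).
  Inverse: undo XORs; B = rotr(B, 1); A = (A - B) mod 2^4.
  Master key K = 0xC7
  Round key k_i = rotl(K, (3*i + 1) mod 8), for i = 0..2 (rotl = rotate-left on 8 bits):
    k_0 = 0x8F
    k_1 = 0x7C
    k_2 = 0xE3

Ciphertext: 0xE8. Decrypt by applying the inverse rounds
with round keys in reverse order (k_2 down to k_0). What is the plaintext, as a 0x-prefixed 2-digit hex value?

s_0 = ciphertext = 0xE8
s_1 = InvRound(s_0, k_2) = 0xA3
s_2 = InvRound(s_1, k_1) = 0x42
s_3 = InvRound(s_2, k_0) = 0x65

0x65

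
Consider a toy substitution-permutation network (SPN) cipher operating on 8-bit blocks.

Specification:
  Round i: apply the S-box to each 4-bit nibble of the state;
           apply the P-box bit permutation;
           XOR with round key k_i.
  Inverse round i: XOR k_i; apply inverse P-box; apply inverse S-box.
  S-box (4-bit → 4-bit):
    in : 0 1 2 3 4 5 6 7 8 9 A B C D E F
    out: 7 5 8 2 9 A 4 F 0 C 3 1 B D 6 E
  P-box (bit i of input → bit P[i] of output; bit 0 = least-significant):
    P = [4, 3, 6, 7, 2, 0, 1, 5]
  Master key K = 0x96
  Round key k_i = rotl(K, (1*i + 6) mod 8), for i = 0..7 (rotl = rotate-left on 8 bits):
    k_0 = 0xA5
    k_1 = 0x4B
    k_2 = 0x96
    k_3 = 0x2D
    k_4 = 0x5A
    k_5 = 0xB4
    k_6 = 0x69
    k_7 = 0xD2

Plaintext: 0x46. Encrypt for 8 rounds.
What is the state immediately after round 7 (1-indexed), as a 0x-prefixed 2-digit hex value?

0x5D

s_0 = plaintext = 0x46
s_1 = Round(s_0, k_0) = 0xC1
s_2 = Round(s_1, k_1) = 0x3E
s_3 = Round(s_2, k_2) = 0xDF
s_4 = Round(s_3, k_3) = 0xC3
s_5 = Round(s_4, k_4) = 0x77
s_6 = Round(s_5, k_5) = 0x4B
s_7 = Round(s_6, k_6) = 0x5D
s_8 = Round(s_7, k_7) = 0x23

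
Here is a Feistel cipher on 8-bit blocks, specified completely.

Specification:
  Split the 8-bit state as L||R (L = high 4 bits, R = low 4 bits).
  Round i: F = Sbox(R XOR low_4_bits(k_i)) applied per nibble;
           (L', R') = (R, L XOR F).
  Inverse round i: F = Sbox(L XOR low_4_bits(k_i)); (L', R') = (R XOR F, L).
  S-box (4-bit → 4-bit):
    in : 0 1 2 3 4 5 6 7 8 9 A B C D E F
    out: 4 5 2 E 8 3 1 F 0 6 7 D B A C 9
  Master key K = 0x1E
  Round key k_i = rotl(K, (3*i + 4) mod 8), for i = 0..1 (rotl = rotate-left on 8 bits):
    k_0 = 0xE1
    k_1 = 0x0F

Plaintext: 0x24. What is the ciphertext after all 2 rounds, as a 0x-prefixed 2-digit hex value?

s_0 = plaintext = 0x24
s_1 = Round(s_0, k_0) = 0x41
s_2 = Round(s_1, k_1) = 0x18

0x18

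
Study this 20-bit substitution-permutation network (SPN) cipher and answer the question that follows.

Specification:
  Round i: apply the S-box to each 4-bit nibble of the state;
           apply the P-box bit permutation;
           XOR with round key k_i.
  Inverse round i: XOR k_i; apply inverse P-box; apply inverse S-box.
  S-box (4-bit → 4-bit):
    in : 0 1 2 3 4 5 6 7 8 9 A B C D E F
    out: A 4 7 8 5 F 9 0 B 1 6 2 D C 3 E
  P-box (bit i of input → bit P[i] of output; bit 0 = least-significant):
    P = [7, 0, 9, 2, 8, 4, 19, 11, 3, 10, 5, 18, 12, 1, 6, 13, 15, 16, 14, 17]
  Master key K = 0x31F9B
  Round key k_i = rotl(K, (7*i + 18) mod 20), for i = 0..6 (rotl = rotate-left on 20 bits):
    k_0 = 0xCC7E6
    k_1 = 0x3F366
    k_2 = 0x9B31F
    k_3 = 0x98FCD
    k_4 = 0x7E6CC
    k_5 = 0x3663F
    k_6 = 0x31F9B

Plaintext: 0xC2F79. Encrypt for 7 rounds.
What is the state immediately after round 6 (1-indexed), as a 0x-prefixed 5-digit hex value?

0xD34C4

s_0 = plaintext = 0xC2F79
s_1 = Round(s_0, k_0) = 0xA1304
s_2 = Round(s_1, k_1) = 0x6B9B6
s_3 = Round(s_2, k_2) = 0xB3381
s_4 = Round(s_3, k_3) = 0xCA4DD
s_5 = Round(s_4, k_4) = 0xD2CA2
s_6 = Round(s_5, k_5) = 0xD34C4
s_7 = Round(s_6, k_6) = 0x97433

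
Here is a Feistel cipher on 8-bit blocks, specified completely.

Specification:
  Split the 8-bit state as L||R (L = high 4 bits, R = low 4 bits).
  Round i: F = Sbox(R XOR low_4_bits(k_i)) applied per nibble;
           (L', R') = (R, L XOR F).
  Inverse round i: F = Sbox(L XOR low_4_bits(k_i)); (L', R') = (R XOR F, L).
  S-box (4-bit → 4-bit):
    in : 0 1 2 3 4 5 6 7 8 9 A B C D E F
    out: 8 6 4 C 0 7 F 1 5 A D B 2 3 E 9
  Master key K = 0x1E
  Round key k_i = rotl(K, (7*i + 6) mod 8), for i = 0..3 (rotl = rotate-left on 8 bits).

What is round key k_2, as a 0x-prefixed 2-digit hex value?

K = 0x1E
k_0 = rotl(K, (7*0+6) mod 8) = rotl(K, 6) = 0x87
k_1 = rotl(K, (7*1+6) mod 8) = rotl(K, 5) = 0xC3
k_2 = rotl(K, (7*2+6) mod 8) = rotl(K, 4) = 0xE1

0xE1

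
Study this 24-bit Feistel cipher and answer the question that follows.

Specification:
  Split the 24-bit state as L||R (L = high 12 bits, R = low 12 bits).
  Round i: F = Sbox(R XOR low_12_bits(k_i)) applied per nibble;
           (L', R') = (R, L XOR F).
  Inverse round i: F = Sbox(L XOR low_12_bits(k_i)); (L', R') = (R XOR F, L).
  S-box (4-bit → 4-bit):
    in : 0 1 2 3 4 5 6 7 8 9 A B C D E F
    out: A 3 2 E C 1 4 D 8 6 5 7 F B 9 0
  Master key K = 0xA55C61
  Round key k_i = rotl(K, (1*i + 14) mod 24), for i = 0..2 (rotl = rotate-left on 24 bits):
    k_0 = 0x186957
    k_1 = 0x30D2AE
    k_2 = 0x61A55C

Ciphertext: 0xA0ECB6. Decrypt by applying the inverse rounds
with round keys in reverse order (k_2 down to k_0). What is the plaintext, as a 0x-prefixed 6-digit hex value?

s_0 = ciphertext = 0xA0ECB6
s_1 = InvRound(s_0, k_2) = 0xCA4A0E
s_2 = InvRound(s_1, k_1) = 0x3ABCA4
s_3 = InvRound(s_2, k_0) = 0x9AB3AB

0x9AB3AB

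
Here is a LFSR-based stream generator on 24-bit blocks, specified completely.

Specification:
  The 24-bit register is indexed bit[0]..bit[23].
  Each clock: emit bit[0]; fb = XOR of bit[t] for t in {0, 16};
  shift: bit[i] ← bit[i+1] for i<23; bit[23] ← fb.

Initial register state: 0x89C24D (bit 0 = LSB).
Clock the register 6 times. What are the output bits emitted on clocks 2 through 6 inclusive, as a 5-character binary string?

reg_0 = 0x89C24D
clock 1: out=1, reg = 0x44E126
clock 2: out=0, reg = 0x227093
clock 3: out=1, reg = 0x913849
clock 4: out=1, reg = 0x489C24
clock 5: out=0, reg = 0x244E12
clock 6: out=0, reg = 0x122709

01100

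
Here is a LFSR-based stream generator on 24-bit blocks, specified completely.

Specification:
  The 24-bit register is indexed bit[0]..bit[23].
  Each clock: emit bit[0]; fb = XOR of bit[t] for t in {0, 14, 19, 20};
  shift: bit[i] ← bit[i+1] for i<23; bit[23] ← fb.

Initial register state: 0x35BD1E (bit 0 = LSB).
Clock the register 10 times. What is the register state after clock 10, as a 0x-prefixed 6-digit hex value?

0x6F4D6F

reg_0 = 0x35BD1E
clock 1: out=0, reg = 0x9ADE8F
clock 2: out=1, reg = 0x4D6F47
clock 3: out=1, reg = 0xA6B7A3
clock 4: out=1, reg = 0xD35BD1
clock 5: out=1, reg = 0xE9ADE8
clock 6: out=0, reg = 0xF4D6F4
clock 7: out=0, reg = 0x7A6B7A
clock 8: out=0, reg = 0xBD35BD
clock 9: out=1, reg = 0xDE9ADE
clock 10: out=0, reg = 0x6F4D6F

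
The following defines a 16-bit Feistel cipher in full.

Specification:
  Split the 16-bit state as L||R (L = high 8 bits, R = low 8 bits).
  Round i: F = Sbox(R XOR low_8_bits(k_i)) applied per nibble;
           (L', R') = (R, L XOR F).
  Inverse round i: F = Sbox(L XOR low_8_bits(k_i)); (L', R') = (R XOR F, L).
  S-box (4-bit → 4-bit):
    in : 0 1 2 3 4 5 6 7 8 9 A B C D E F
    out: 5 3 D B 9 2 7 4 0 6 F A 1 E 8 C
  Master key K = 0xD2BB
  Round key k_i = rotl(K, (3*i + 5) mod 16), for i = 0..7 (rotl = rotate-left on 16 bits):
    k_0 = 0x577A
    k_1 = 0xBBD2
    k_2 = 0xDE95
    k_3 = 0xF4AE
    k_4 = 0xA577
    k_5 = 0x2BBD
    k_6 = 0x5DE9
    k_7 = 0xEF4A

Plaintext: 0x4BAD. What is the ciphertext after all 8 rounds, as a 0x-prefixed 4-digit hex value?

0xA1A6

s_0 = plaintext = 0x4BAD
s_1 = Round(s_0, k_0) = 0xADAF
s_2 = Round(s_1, k_1) = 0xAFE3
s_3 = Round(s_2, k_2) = 0xE3E8
s_4 = Round(s_3, k_3) = 0xE874
s_5 = Round(s_4, k_4) = 0x74B3
s_6 = Round(s_5, k_5) = 0xB32C
s_7 = Round(s_6, k_6) = 0x2CA1
s_8 = Round(s_7, k_7) = 0xA1A6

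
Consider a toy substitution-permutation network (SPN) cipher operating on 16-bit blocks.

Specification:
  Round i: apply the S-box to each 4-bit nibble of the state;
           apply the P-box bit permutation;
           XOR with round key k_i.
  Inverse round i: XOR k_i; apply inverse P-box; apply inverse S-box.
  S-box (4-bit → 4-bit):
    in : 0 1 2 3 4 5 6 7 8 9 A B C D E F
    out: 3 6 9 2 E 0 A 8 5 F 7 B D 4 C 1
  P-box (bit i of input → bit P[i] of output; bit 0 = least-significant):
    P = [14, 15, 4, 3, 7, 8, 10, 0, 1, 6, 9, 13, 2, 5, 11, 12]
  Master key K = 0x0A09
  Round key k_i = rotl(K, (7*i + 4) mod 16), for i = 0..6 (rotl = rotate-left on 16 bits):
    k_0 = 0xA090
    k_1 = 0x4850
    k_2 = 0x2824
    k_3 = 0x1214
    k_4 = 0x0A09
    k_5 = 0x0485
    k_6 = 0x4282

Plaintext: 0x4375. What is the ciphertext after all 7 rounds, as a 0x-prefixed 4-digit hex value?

s_0 = plaintext = 0x4375
s_1 = Round(s_0, k_0) = 0xB8F1
s_2 = Round(s_1, k_1) = 0xDAE6
s_3 = Round(s_2, k_2) = 0xA66F
s_4 = Round(s_3, k_3) = 0x7B71
s_5 = Round(s_4, k_4) = 0xBA5A
s_6 = Round(s_5, k_5) = 0xD6F3
s_7 = Round(s_6, k_6) = 0xEA42

0xEA42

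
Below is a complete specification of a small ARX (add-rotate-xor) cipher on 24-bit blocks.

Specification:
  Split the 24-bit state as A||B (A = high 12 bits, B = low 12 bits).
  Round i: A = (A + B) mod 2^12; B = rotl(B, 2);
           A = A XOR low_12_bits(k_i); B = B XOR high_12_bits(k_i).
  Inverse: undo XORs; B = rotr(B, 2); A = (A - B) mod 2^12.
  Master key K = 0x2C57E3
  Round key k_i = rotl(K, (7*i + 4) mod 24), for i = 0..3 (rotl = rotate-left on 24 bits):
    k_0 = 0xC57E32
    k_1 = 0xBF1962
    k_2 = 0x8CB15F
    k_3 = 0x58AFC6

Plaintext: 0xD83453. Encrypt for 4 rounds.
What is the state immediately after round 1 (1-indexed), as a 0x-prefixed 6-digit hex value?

0xFE4D1A

s_0 = plaintext = 0xD83453
s_1 = Round(s_0, k_0) = 0xFE4D1A
s_2 = Round(s_1, k_1) = 0x59CF9A
s_3 = Round(s_2, k_2) = 0x4696A0
s_4 = Round(s_3, k_3) = 0x4CFF0B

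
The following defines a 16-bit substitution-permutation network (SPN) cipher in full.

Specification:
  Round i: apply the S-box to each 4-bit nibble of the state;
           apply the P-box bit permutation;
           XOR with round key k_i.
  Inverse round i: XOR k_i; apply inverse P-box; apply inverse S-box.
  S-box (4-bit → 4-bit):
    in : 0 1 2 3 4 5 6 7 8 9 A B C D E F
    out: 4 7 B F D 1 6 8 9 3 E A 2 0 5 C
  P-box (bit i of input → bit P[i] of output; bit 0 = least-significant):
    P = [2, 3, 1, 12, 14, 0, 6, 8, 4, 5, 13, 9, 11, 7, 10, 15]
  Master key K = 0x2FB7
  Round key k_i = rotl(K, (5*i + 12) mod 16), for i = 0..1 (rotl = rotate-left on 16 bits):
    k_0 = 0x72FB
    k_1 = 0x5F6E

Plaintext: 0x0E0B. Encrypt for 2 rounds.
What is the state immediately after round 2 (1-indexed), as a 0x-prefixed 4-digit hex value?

s_0 = plaintext = 0x0E0B
s_1 = Round(s_0, k_0) = 0x46A3
s_2 = Round(s_1, k_1) = 0xE201

0xE201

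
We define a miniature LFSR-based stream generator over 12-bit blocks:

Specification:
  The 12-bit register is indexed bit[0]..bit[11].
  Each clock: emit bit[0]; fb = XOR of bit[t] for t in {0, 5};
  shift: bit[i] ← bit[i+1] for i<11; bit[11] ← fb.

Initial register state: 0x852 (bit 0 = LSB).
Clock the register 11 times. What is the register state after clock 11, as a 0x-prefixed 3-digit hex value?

0x021

reg_0 = 0x852
clock 1: out=0, reg = 0x429
clock 2: out=1, reg = 0x214
clock 3: out=0, reg = 0x10A
clock 4: out=0, reg = 0x085
clock 5: out=1, reg = 0x842
clock 6: out=0, reg = 0x421
clock 7: out=1, reg = 0x210
clock 8: out=0, reg = 0x108
clock 9: out=0, reg = 0x084
clock 10: out=0, reg = 0x042
clock 11: out=0, reg = 0x021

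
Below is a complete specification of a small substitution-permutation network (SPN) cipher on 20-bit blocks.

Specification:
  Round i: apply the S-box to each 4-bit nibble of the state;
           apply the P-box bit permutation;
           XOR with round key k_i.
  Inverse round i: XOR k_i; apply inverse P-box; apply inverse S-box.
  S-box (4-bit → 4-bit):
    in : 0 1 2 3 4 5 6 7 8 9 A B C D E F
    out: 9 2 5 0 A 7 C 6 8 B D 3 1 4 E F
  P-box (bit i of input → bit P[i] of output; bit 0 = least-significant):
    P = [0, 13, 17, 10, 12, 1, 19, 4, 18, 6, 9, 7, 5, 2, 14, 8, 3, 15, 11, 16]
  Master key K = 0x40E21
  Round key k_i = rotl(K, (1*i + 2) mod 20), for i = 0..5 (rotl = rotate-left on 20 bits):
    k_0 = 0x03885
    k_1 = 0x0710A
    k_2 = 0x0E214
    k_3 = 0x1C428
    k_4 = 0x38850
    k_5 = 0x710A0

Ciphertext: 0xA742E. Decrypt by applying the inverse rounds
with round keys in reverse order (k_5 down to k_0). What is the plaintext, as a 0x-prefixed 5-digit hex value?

s_0 = ciphertext = 0xA742E
s_1 = InvRound(s_0, k_5) = 0x07074
s_2 = InvRound(s_1, k_4) = 0xE53C7
s_3 = InvRound(s_2, k_3) = 0x99F5A
s_4 = InvRound(s_3, k_2) = 0xAE154
s_5 = InvRound(s_4, k_1) = 0xB11FD
s_6 = InvRound(s_5, k_0) = 0xA0167

0xA0167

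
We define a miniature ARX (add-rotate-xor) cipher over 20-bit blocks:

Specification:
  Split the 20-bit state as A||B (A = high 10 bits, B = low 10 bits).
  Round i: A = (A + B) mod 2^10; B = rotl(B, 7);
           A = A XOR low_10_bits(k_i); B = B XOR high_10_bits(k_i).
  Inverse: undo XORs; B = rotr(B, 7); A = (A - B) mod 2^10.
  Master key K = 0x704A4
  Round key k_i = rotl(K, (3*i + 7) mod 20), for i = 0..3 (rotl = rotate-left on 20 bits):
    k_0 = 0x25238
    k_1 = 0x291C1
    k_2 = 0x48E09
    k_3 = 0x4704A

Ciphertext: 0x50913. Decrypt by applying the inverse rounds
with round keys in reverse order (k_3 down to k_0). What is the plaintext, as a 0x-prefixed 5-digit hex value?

s_0 = ciphertext = 0x50913
s_1 = InvRound(s_0, k_3) = 0x24078
s_2 = InvRound(s_1, k_2) = 0xEFEDA
s_3 = InvRound(s_2, k_1) = 0xA2BF4
s_4 = InvRound(s_3, k_0) = 0x6B306

0x6B306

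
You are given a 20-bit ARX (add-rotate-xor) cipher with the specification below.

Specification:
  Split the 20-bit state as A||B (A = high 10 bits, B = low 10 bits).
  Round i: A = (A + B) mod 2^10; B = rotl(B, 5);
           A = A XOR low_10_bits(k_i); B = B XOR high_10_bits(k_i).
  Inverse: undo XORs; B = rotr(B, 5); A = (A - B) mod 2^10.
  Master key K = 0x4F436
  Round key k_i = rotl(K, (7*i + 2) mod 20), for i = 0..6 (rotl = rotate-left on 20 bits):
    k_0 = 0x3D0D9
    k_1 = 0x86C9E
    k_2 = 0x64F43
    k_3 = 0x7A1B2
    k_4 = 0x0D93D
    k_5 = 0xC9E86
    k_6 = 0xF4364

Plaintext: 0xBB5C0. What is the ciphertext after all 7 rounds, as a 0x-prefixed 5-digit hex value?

s_0 = plaintext = 0xBB5C0
s_1 = Round(s_0, k_0) = 0x1D0FA
s_2 = Round(s_1, k_1) = 0x7C15C
s_3 = Round(s_2, k_2) = 0x03E19
s_4 = Round(s_3, k_3) = 0xE6AD8
s_5 = Round(s_4, k_4) = 0xD3F20
s_6 = Round(s_5, k_5) = 0x3A73E
s_7 = Round(s_6, k_6) = 0xD0C09

0xD0C09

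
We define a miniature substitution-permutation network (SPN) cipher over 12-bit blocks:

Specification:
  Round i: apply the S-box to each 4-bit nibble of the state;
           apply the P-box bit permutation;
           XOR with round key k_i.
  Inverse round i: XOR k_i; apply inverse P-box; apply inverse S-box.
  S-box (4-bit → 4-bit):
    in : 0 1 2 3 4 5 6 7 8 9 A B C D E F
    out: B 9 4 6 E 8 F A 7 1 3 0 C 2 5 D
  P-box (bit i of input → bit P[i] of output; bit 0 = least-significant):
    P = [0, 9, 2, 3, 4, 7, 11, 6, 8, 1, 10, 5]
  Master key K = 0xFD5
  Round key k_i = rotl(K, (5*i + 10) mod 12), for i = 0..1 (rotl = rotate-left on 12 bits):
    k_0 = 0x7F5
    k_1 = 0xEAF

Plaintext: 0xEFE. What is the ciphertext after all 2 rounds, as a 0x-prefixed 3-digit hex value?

s_0 = plaintext = 0xEFE
s_1 = Round(s_0, k_0) = 0xAA0
s_2 = Round(s_1, k_1) = 0xD34

0xD34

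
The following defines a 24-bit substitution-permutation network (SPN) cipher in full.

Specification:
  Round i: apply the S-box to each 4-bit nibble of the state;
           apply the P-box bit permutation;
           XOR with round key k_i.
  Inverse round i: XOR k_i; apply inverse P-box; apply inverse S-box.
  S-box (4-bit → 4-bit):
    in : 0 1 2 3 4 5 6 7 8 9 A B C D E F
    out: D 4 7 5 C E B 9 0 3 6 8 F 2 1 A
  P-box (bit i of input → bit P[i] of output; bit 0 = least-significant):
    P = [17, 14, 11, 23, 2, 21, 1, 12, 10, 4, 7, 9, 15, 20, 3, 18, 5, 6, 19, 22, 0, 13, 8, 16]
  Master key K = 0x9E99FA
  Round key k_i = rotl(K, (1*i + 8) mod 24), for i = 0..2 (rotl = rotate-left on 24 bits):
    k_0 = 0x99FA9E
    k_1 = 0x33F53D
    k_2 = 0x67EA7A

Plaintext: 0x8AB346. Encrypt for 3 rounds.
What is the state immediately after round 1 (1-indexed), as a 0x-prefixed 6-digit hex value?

0x17AE5C

s_0 = plaintext = 0x8AB346
s_1 = Round(s_0, k_0) = 0x17AE5C
s_2 = Round(s_1, k_1) = 0xC1A817
s_3 = Round(s_2, k_2) = 0xFCCB71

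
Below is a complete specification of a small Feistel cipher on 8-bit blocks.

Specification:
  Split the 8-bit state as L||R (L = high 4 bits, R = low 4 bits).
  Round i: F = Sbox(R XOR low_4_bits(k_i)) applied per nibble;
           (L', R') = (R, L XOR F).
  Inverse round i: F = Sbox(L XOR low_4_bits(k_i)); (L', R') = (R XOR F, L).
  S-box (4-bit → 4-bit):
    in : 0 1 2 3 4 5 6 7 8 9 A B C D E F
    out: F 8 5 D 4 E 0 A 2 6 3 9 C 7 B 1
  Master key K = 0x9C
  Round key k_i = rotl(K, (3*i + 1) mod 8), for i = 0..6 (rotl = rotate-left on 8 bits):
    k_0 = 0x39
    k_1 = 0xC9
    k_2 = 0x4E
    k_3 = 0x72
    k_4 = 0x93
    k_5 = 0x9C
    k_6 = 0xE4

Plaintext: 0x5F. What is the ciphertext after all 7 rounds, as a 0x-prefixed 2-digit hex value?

0xD5

s_0 = plaintext = 0x5F
s_1 = Round(s_0, k_0) = 0xF5
s_2 = Round(s_1, k_1) = 0x53
s_3 = Round(s_2, k_2) = 0x32
s_4 = Round(s_3, k_3) = 0x2C
s_5 = Round(s_4, k_4) = 0xC3
s_6 = Round(s_5, k_5) = 0x3D
s_7 = Round(s_6, k_6) = 0xD5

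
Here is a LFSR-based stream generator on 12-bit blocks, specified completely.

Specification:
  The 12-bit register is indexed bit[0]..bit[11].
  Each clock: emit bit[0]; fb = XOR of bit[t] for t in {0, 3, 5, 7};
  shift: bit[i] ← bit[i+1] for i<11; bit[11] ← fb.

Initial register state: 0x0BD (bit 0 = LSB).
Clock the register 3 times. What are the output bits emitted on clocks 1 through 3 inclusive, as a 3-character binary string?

reg_0 = 0x0BD
clock 1: out=1, reg = 0x05E
clock 2: out=0, reg = 0x82F
clock 3: out=1, reg = 0xC17

101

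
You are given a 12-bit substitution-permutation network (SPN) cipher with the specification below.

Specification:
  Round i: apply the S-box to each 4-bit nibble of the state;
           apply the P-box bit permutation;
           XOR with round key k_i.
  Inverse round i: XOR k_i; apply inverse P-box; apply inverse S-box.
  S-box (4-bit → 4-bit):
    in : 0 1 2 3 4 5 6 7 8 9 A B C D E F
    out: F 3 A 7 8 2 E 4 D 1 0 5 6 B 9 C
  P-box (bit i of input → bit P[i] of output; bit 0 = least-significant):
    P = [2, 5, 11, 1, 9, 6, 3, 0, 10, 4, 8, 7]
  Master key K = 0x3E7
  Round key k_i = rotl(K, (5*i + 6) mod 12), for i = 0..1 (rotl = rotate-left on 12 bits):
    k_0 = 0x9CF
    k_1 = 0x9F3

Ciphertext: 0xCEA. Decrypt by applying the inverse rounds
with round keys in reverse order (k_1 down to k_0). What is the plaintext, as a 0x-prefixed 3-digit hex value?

0x5E3

s_0 = ciphertext = 0xCEA
s_1 = InvRound(s_0, k_1) = 0x3FA
s_2 = InvRound(s_1, k_0) = 0x5E3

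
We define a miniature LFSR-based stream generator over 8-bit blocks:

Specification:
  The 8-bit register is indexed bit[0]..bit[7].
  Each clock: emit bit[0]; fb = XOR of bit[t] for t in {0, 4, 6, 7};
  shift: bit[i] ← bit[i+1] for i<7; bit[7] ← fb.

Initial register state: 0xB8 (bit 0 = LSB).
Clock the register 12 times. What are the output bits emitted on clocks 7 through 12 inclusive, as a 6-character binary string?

010000

reg_0 = 0xB8
clock 1: out=0, reg = 0x5C
clock 2: out=0, reg = 0x2E
clock 3: out=0, reg = 0x17
clock 4: out=1, reg = 0x0B
clock 5: out=1, reg = 0x85
clock 6: out=1, reg = 0x42
clock 7: out=0, reg = 0xA1
clock 8: out=1, reg = 0x50
clock 9: out=0, reg = 0x28
clock 10: out=0, reg = 0x14
clock 11: out=0, reg = 0x8A
clock 12: out=0, reg = 0xC5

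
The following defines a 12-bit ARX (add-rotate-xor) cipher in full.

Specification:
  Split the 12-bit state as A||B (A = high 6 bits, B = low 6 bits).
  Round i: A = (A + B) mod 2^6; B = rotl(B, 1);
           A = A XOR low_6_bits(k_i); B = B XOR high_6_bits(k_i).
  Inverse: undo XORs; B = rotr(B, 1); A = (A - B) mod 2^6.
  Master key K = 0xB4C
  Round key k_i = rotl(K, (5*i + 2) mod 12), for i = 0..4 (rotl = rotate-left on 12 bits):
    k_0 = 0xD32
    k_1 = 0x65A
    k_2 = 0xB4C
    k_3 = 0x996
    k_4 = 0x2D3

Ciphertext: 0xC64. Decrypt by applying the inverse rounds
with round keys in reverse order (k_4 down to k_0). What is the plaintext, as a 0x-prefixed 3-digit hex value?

0x7A4

s_0 = ciphertext = 0xC64
s_1 = InvRound(s_0, k_4) = 0xAF7
s_2 = InvRound(s_1, k_3) = 0x568
s_3 = InvRound(s_2, k_2) = 0xDE2
s_4 = InvRound(s_3, k_1) = 0xC3D
s_5 = InvRound(s_4, k_0) = 0x7A4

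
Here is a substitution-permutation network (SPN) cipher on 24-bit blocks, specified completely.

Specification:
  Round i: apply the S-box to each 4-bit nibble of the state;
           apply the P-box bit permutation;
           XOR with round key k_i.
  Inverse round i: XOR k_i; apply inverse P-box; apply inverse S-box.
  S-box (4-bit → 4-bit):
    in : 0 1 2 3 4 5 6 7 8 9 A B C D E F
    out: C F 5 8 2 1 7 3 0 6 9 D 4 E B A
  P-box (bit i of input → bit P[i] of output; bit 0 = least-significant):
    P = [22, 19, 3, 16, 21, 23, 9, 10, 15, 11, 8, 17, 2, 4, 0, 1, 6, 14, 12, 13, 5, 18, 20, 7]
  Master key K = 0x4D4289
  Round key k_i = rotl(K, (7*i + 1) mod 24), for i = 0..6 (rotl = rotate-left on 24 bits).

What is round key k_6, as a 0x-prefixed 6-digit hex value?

K = 0x4D4289
k_0 = rotl(K, (7*0+1) mod 24) = rotl(K, 1) = 0x9A8512
k_1 = rotl(K, (7*1+1) mod 24) = rotl(K, 8) = 0x42894D
k_2 = rotl(K, (7*2+1) mod 24) = rotl(K, 15) = 0x44A6A1
k_3 = rotl(K, (7*3+1) mod 24) = rotl(K, 22) = 0x5350A2
k_4 = rotl(K, (7*4+1) mod 24) = rotl(K, 5) = 0xA85129
k_5 = rotl(K, (7*5+1) mod 24) = rotl(K, 12) = 0x2894D4
k_6 = rotl(K, (7*6+1) mod 24) = rotl(K, 19) = 0x4A6A14

0x4A6A14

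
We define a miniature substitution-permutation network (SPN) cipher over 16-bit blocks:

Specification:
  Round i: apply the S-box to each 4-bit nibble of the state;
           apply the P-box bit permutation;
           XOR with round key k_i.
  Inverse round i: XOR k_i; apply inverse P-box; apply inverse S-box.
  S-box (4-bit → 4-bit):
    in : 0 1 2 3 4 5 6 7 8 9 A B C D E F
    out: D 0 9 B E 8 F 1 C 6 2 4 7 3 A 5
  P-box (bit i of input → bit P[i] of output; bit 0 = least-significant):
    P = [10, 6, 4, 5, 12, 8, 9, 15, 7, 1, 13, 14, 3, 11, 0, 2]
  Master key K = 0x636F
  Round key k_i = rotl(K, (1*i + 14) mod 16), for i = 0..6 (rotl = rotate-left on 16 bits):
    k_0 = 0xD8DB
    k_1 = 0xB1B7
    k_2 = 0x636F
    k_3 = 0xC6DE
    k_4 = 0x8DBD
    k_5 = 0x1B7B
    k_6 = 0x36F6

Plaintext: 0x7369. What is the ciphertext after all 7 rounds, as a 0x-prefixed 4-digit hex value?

0xB41E

s_0 = plaintext = 0x7369
s_1 = Round(s_0, k_0) = 0x0B01
s_2 = Round(s_1, k_1) = 0x03BA
s_3 = Round(s_2, k_2) = 0x21A0
s_4 = Round(s_3, k_3) = 0xC3E2
s_5 = Round(s_4, k_4) = 0x4016
s_6 = Round(s_5, k_5) = 0x778E
s_7 = Round(s_6, k_6) = 0xB41E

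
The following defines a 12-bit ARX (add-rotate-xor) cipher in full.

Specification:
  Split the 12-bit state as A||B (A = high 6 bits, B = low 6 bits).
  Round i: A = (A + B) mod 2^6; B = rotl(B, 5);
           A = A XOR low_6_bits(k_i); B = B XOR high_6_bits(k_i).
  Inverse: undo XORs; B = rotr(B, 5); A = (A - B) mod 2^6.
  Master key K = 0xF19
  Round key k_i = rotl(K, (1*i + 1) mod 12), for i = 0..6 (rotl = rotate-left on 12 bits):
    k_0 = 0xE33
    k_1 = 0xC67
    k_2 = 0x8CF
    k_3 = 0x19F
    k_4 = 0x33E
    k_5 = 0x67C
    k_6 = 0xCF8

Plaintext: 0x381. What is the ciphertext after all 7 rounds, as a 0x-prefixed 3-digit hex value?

s_0 = plaintext = 0x381
s_1 = Round(s_0, k_0) = 0xF18
s_2 = Round(s_1, k_1) = 0xCFD
s_3 = Round(s_2, k_2) = 0xFDD
s_4 = Round(s_3, k_3) = 0x0E8
s_5 = Round(s_4, k_4) = 0x558
s_6 = Round(s_5, k_5) = 0x455
s_7 = Round(s_6, k_6) = 0x799

0x799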